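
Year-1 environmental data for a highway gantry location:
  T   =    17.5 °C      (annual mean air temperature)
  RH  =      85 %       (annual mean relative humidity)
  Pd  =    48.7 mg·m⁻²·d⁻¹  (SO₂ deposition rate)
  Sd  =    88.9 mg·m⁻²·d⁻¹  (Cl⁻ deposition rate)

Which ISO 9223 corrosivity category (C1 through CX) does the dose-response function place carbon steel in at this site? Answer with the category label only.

carbon steel: temperature factor f = -0.054·(7.5) = -0.4050
  Pd branch = 1.77·Pd^0.52·e^(0.02·RH+f) = 48.74 μm/a
  Cl⁻ term: 0.102·88.9^0.62·exp(0.033·85+0.04·17.5) = 54.84
  sum: 48.74 + 54.84 → r_corr = 103.6 μm/a
104 μm/a falls in (80, 200] for carbon steel → category C5

C5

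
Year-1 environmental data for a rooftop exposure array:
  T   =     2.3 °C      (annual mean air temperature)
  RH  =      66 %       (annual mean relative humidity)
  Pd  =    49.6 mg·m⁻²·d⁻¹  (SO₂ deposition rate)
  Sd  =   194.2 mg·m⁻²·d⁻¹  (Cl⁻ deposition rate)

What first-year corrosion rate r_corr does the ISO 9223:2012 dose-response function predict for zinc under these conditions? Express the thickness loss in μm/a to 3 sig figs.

r_corr = 1.84 μm/a

zinc: f(T) = +0.038·(T−10) [T≤10 °C] = -0.2926
  sulphur-dioxide contribution → 1.117 μm/a
  chloride contribution → 0.727 μm/a
  ⇒ r_corr(zinc) = 1.844 μm/a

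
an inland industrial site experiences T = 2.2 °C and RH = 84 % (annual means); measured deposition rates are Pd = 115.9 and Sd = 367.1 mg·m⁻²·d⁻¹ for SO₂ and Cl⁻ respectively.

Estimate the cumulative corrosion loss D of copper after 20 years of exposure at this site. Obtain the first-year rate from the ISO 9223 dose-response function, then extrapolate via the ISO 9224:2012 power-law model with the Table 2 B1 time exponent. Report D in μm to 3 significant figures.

copper: f(T) = +0.126·(T−10) [T≤10 °C] = -0.9828
  sulphur-dioxide contribution → 0.9693 μm/a
  chloride contribution → 1.157 μm/a
  total first-year rate 2.126 μm/a
Power-law: D(20) = r_corr · 20^0.667
  D(20) = 2.126 × 20^0.667 = 2.126 × 7.375 = 15.68 μm

D(20) = 15.7 μm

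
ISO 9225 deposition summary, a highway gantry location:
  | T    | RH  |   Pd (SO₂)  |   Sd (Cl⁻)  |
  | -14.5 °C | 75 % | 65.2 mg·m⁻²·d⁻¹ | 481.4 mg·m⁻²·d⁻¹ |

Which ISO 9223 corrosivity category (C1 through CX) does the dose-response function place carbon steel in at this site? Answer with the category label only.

carbon steel: f(T) = +0.150·(T−10) [T≤10 °C] = -3.6750
  SO₂ term: 1.77·65.2^0.52·exp(0.02·75-3.6750) = 1.765
  Sd branch = 0.102·Sd^0.62·e^(0.033·RH+0.04·T) = 31.24 μm/a
  sum: 1.765 + 31.24 → r_corr = 33.01 μm/a
33 μm/a falls in (25, 50] for carbon steel → category C3

C3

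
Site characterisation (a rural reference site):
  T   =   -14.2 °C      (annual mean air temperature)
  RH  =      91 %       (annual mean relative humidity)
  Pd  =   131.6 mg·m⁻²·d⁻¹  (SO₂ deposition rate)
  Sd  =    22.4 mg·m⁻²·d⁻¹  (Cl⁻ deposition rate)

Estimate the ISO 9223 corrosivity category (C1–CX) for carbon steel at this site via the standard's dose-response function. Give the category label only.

carbon steel: T≤10 °C ⇒ hinge +0.150·(-14.2−10) = -3.6300
  Pd branch = 1.77·Pd^0.52·e^(0.02·RH+f) = 3.664 μm/a
  Cl⁻ term: 0.102·22.4^0.62·exp(0.033·91+0.04·-14.2) = 8.003
  sum: 3.664 + 8.003 → r_corr = 11.67 μm/a
ISO 9223 Table 2 (carbon steel): 1.3 < 11.7 ≤ 25 μm/a ⇒ C2

C2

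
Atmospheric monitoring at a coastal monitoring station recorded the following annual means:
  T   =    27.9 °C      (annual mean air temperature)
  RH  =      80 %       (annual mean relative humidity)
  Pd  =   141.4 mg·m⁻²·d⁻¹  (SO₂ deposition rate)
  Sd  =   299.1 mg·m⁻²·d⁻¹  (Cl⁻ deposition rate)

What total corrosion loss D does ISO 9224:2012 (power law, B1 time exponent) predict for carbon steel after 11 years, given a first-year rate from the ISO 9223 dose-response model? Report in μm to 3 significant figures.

carbon steel: T>10 °C ⇒ hinge -0.054·(27.9−10) = -0.9666
  sulphur-dioxide contribution → 43.78 μm/a
  chloride contribution → 149.6 μm/a
  total first-year rate 193.3 μm/a
Power-law: D(11) = r_corr · 11^0.523
  D(11) = 193.3 × 11^0.523 = 193.3 × 3.505 = 677.6 μm

D(11) = 678 μm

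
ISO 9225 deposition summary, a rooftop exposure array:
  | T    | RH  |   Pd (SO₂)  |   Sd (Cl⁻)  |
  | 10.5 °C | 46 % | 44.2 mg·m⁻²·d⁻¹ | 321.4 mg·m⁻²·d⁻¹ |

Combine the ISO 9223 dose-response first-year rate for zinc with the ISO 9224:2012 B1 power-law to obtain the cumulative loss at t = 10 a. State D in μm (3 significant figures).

zinc: T>10 °C ⇒ hinge -0.071·(10.5−10) = -0.0355
  sulphur-dioxide contribution → 0.5472 μm/a
  chloride contribution → 1.658 μm/a
  ⇒ r_corr(zinc) = 2.205 μm/a
Power-law: D(10) = r_corr · 10^0.813
  D(10) = 2.205 × 10^0.813 = 2.205 × 6.501 = 14.33 μm

D(10) = 14.3 μm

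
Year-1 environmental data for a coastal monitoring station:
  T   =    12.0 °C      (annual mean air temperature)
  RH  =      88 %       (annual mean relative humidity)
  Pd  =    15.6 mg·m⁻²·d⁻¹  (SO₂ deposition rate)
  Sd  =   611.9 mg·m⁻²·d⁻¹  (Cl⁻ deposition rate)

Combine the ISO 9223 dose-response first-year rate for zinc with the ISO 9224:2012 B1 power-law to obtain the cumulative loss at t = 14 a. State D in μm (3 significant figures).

zinc: temperature factor f = -0.071·(2.0) = -0.1420
  SO₂ term: 0.0129·15.6^0.44·exp(0.046·88-0.1420) = 2.147
  Sd branch = 0.0175·Sd^0.57·e^(0.008·RH+0.085·T) = 3.803 μm/a
  r_corr = 2.147 + 3.803 = 5.951 μm/a
Power-law: D(14) = r_corr · 14^0.813
  D(14) = 5.951 × 14^0.813 = 5.951 × 8.547 = 50.86 μm

D(14) = 50.9 μm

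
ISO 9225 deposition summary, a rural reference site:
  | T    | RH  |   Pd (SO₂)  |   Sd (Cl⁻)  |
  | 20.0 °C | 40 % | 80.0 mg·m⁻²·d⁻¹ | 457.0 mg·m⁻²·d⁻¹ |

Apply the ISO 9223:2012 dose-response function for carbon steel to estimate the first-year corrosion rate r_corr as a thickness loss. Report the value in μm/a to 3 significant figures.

r_corr = 60.3 μm/a

carbon steel: temperature factor f = -0.054·(10.0) = -0.5400
  sulphur-dioxide contribution → 22.41 μm/a
  chloride contribution → 37.88 μm/a
  ⇒ r_corr(carbon steel) = 60.3 μm/a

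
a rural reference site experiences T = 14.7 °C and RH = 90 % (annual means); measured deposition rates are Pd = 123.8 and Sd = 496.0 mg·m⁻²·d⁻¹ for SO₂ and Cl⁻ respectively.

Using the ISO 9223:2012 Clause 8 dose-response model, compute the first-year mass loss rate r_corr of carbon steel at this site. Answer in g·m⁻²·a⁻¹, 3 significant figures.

carbon steel: T>10 °C ⇒ hinge -0.054·(14.7−10) = -0.2538
  SO₂ term: 1.77·123.8^0.52·exp(0.02·90-0.2538) = 101.8
  Cl⁻ term: 0.102·496.0^0.62·exp(0.033·90+0.04·14.7) = 167.9
  r_corr = 101.8 + 167.9 = 269.7 μm/a
Convert to mass loss: 269.7 μm/a × 7.85 g/cm³ = 2117 g·m⁻²·a⁻¹

r_corr = 2.12e+03 g·m⁻²·a⁻¹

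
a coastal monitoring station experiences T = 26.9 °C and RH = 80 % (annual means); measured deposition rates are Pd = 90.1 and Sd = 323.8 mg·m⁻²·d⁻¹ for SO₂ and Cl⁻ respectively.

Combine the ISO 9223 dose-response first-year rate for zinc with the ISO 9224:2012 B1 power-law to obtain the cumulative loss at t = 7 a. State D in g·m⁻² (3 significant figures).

D(7) = 345 g·m⁻²

zinc: temperature factor f = -0.071·(16.9) = -1.1999
  Pd branch = 0.0129·Pd^0.44·e^(0.046·RH+f) = 1.116 μm/a
  Cl⁻ term: 0.0175·323.8^0.57·exp(0.008·80+0.085·26.9) = 8.808
  r_corr = 1.116 + 8.808 = 9.924 μm/a
ISO 9224: D(t) = r_corr · t^b with b = 0.813 (zinc, B1)
  D(7) = 9.924 × 7^0.813 = 9.924 × 4.865 = 48.28 μm
  Mass loss = 48.28 μm × 7.14 g/cm³ = 344.7 g·m⁻²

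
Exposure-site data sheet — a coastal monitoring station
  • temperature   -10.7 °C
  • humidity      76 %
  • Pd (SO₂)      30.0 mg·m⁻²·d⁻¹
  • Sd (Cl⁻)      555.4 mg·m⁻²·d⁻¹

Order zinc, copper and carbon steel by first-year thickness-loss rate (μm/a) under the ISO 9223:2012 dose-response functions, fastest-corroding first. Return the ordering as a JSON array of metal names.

zinc: f(T) = +0.038·(T−10) [T≤10 °C] = -0.7866
  sulphur-dioxide contribution → 0.8654 μm/a
  chloride contribution → 0.4748 μm/a
  ⇒ r_corr(zinc) = 1.34 μm/a
copper: T≤10 °C ⇒ hinge +0.126·(-10.7−10) = -2.6082
  sulphur-dioxide contribution → 0.08375 μm/a
  chloride contribution → 0.5156 μm/a
  total first-year rate 0.5993 μm/a
carbon steel: f(T) = +0.150·(T−10) [T≤10 °C] = -3.1050
  sulphur-dioxide contribution → 2.127 μm/a
  chloride contribution → 41.08 μm/a
  total first-year rate 43.2 μm/a
Ordering by μm/a: carbon steel (43.2) > zinc (1.34) > copper (0.599)

["carbon steel", "zinc", "copper"]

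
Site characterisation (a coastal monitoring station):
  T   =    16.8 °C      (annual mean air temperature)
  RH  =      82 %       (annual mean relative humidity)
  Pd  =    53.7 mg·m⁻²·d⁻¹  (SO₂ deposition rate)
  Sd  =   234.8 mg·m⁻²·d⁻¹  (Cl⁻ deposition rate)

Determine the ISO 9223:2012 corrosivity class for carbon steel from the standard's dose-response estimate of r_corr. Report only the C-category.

carbon steel: f(T) = -0.054·(T−10) [T>10 °C] = -0.3672
  Pd branch = 1.77·Pd^0.52·e^(0.02·RH+f) = 50.16 μm/a
  Cl⁻ term: 0.102·234.8^0.62·exp(0.033·82+0.04·16.8) = 88.2
  sum: 50.16 + 88.2 → r_corr = 138.4 μm/a
Category bounds: 80…200 μm/a bracket r_corr ⇒ C5

C5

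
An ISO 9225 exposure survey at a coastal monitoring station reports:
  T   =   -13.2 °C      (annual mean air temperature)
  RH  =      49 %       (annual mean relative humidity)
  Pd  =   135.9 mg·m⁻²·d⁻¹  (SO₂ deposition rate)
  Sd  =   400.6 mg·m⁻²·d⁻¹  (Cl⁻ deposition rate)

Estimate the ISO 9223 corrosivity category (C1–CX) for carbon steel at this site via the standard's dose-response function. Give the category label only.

carbon steel: T≤10 °C ⇒ hinge +0.150·(-13.2−10) = -3.4800
  Pd branch = 1.77·Pd^0.52·e^(0.02·RH+f) = 1.869 μm/a
  Cl⁻ term: 0.102·400.6^0.62·exp(0.033·49+0.04·-13.2) = 12.45
  r_corr = 1.869 + 12.45 = 14.32 μm/a
ISO 9223 Table 2 (carbon steel): 1.3 < 14.3 ≤ 25 μm/a ⇒ C2

C2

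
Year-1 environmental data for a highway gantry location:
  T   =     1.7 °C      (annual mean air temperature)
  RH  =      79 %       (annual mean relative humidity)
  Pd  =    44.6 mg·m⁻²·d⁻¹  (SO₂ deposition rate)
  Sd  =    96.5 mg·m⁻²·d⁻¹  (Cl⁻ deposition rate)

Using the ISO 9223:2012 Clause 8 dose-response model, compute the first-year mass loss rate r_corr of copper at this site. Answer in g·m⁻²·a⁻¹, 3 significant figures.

r_corr = 10.6 g·m⁻²·a⁻¹

copper: T≤10 °C ⇒ hinge +0.126·(1.7−10) = -1.0458
  Pd branch = 0.0053·Pd^0.26·e^(0.059·RH+f) = 0.5286 μm/a
  Sd branch = 0.01025·Sd^0.27·e^(0.036·RH+0.049·T) = 0.6574 μm/a
  r_corr = 0.5286 + 0.6574 = 1.186 μm/a
Convert to mass loss: 1.186 μm/a × 8.96 g/cm³ = 10.63 g·m⁻²·a⁻¹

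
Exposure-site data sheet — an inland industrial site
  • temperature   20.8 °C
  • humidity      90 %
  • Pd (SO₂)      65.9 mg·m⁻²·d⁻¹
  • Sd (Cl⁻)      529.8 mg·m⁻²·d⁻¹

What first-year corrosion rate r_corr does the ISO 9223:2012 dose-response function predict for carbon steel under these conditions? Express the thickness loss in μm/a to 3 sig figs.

carbon steel: f(T) = -0.054·(T−10) [T>10 °C] = -0.5832
  Pd branch = 1.77·Pd^0.52·e^(0.02·RH+f) = 52.75 μm/a
  Sd branch = 0.102·Sd^0.62·e^(0.033·RH+0.04·T) = 223.2 μm/a
  sum: 52.75 + 223.2 → r_corr = 276 μm/a

r_corr = 276 μm/a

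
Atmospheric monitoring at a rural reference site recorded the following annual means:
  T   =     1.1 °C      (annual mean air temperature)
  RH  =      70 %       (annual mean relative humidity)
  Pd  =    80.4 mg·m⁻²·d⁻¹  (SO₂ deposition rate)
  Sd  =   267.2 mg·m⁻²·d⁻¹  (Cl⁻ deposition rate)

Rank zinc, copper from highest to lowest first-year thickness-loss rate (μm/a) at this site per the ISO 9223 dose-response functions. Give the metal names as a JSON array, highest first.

["zinc", "copper"]

zinc: temperature factor f = +0.038·(-8.9) = -0.3382
  SO₂ term: 0.0129·80.4^0.44·exp(0.046·70-0.3382) = 1.587
  Cl⁻ term: 0.0175·267.2^0.57·exp(0.008·70+0.085·1.1) = 0.8131
  r_corr = 1.587 + 0.8131 = 2.4 μm/a
copper: f(T) = +0.126·(T−10) [T≤10 °C] = -1.1214
  Pd branch = 0.0053·Pd^0.26·e^(0.059·RH+f) = 0.3359 μm/a
  Cl⁻ term: 0.01025·267.2^0.27·exp(0.036·70+0.049·1.1) = 0.6079
  r_corr = 0.3359 + 0.6079 = 0.9438 μm/a
Ordering by μm/a: zinc (2.4) > copper (0.944)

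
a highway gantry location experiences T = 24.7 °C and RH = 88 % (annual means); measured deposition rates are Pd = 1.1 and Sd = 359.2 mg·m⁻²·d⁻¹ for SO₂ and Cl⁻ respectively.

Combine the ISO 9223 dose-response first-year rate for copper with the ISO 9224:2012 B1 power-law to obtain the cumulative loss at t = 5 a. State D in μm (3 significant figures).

copper: temperature factor f = -0.080·(14.7) = -1.1760
  Pd branch = 0.0053·Pd^0.26·e^(0.059·RH+f) = 0.3014 μm/a
  Sd branch = 0.01025·Sd^0.27·e^(0.036·RH+0.049·T) = 4.001 μm/a
  sum: 0.3014 + 4.001 → r_corr = 4.302 μm/a
Power-law: D(5) = r_corr · 5^0.667
  D(5) = 4.302 × 5^0.667 = 4.302 × 2.926 = 12.59 μm

D(5) = 12.6 μm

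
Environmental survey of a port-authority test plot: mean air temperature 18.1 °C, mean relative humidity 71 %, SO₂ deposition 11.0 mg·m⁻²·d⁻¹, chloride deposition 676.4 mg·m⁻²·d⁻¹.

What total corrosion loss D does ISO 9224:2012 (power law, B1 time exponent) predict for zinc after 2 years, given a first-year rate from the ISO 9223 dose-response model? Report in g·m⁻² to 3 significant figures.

D(2) = 80.9 g·m⁻²

zinc: T>10 °C ⇒ hinge -0.071·(18.1−10) = -0.5751
  SO₂ term: 0.0129·11.0^0.44·exp(0.046·71-0.5751) = 0.5463
  Cl⁻ term: 0.0175·676.4^0.57·exp(0.008·71+0.085·18.1) = 5.903
  sum: 0.5463 + 5.903 → r_corr = 6.45 μm/a
ISO 9224: D(t) = r_corr · t^b with b = 0.813 (zinc, B1)
  D(2) = 6.45 × 2^0.813 = 6.45 × 1.757 = 11.33 μm
  Mass loss = 11.33 μm × 7.14 g/cm³ = 80.9 g·m⁻²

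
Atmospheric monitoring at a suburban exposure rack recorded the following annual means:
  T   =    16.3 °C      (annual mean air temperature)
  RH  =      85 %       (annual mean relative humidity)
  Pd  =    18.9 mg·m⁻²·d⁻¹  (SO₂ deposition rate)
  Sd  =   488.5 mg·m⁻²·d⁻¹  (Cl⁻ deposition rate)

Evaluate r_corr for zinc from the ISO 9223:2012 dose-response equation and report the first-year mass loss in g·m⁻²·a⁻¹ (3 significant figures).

r_corr = 44.3 g·m⁻²·a⁻¹

zinc: temperature factor f = -0.071·(6.3) = -0.4473
  SO₂ term: 0.0129·18.9^0.44·exp(0.046·85-0.4473) = 1.5
  Sd branch = 0.0175·Sd^0.57·e^(0.008·RH+0.085·T) = 4.707 μm/a
  r_corr = 1.5 + 4.707 = 6.207 μm/a
Convert to mass loss: 6.207 μm/a × 7.14 g/cm³ = 44.32 g·m⁻²·a⁻¹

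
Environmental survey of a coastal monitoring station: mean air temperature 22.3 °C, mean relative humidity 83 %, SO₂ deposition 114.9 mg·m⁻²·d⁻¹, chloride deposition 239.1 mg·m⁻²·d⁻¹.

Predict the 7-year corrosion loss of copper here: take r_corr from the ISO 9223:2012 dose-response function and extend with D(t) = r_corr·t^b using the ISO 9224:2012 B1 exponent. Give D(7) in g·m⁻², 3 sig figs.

copper: f(T) = -0.080·(T−10) [T>10 °C] = -0.9840
  sulphur-dioxide contribution → 0.9107 μm/a
  chloride contribution → 2.662 μm/a
  total first-year rate 3.572 μm/a
Long-term exponent b (ISO 9224 Table 2, B1) = 0.667
  D(7) = 3.572 × 7^0.667 = 3.572 × 3.662 = 13.08 μm
  Mass loss = 13.08 μm × 8.96 g/cm³ = 117.2 g·m⁻²

D(7) = 117 g·m⁻²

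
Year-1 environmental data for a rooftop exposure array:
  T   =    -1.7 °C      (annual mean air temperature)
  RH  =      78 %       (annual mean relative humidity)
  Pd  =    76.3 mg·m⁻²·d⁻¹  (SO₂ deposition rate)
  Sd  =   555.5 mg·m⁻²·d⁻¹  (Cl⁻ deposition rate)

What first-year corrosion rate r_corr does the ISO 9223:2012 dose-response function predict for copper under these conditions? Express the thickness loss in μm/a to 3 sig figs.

copper: T≤10 °C ⇒ hinge +0.126·(-1.7−10) = -1.4742
  sulphur-dioxide contribution → 0.3734 μm/a
  chloride contribution → 0.8612 μm/a
  ⇒ r_corr(copper) = 1.235 μm/a

r_corr = 1.23 μm/a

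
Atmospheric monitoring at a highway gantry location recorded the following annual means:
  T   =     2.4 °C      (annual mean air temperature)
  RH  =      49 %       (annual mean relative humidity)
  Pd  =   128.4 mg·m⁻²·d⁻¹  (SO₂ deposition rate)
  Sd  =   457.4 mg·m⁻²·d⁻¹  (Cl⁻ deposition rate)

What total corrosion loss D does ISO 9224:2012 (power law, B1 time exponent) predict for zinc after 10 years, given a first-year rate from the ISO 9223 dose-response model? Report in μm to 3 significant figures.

zinc: temperature factor f = +0.038·(-7.6) = -0.2888
  SO₂ term: 0.0129·128.4^0.44·exp(0.046·49-0.2888) = 0.7795
  Sd branch = 0.0175·Sd^0.57·e^(0.008·RH+0.085·T) = 1.043 μm/a
  r_corr = 0.7795 + 1.043 = 1.822 μm/a
Long-term exponent b (ISO 9224 Table 2, B1) = 0.813
  D(10) = 1.822 × 10^0.813 = 1.822 × 6.501 = 11.85 μm

D(10) = 11.8 μm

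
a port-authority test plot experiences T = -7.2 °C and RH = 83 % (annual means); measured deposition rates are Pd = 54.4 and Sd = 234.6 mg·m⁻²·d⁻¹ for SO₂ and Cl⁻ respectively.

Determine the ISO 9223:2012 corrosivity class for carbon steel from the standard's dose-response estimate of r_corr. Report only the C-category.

carbon steel: f(T) = +0.150·(T−10) [T≤10 °C] = -2.5800
  Pd branch = 1.77·Pd^0.52·e^(0.02·RH+f) = 5.636 μm/a
  Cl⁻ term: 0.102·234.6^0.62·exp(0.033·83+0.04·-7.2) = 34.89
  sum: 5.636 + 34.89 → r_corr = 40.52 μm/a
Category bounds: 25…50 μm/a bracket r_corr ⇒ C3

C3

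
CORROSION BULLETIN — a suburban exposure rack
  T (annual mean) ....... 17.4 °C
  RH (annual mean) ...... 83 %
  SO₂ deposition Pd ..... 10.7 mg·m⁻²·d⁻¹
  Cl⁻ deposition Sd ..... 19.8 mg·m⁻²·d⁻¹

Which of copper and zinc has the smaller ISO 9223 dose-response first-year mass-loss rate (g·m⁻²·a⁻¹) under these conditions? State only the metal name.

copper: T>10 °C ⇒ hinge -0.080·(17.4−10) = -0.5920
  Pd branch = 0.0053·Pd^0.26·e^(0.059·RH+f) = 0.727 μm/a
  Cl⁻ term: 0.01025·19.8^0.27·exp(0.036·83+0.049·17.4) = 1.069
  sum: 0.727 + 1.069 → r_corr = 1.796 μm/a
  mass loss = 1.796 μm/a × 8.96 g/cm³ = 16.09 g·m⁻²·a⁻¹
zinc: f(T) = -0.071·(T−10) [T>10 °C] = -0.5254
  SO₂ term: 0.0129·10.7^0.44·exp(0.046·83-0.5254) = 0.9851
  Cl⁻ term: 0.0175·19.8^0.57·exp(0.008·83+0.085·17.4) = 0.8181
  sum: 0.9851 + 0.8181 → r_corr = 1.803 μm/a
  mass loss = 1.803 μm/a × 7.14 g/cm³ = 12.88 g·m⁻²·a⁻¹
Ordering by g·m⁻²·a⁻¹: copper (16.1) > zinc (12.9)

zinc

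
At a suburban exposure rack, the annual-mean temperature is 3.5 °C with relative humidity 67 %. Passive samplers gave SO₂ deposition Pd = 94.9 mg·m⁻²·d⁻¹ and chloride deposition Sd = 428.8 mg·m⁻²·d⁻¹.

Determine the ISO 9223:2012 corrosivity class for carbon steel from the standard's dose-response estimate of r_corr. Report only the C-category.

carbon steel: f(T) = +0.150·(T−10) [T≤10 °C] = -0.9750
  Pd branch = 1.77·Pd^0.52·e^(0.02·RH+f) = 27.21 μm/a
  Cl⁻ term: 0.102·428.8^0.62·exp(0.033·67+0.04·3.5) = 45.88
  r_corr = 27.21 + 45.88 = 73.09 μm/a
Category bounds: 50…80 μm/a bracket r_corr ⇒ C4

C4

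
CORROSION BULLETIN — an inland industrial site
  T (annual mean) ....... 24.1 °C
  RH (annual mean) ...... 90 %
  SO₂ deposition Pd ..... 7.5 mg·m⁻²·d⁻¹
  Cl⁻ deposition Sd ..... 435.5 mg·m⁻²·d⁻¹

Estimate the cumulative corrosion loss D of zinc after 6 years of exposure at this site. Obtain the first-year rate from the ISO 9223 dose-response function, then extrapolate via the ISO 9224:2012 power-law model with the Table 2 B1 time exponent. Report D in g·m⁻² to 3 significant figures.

D(6) = 295 g·m⁻²

zinc: T>10 °C ⇒ hinge -0.071·(24.1−10) = -1.0011
  sulphur-dioxide contribution → 0.7225 μm/a
  chloride contribution → 8.904 μm/a
  ⇒ r_corr(zinc) = 9.627 μm/a
Power-law: D(6) = r_corr · 6^0.813
  D(6) = 9.627 × 6^0.813 = 9.627 × 4.292 = 41.32 μm
  Mass loss = 41.32 μm × 7.14 g/cm³ = 295 g·m⁻²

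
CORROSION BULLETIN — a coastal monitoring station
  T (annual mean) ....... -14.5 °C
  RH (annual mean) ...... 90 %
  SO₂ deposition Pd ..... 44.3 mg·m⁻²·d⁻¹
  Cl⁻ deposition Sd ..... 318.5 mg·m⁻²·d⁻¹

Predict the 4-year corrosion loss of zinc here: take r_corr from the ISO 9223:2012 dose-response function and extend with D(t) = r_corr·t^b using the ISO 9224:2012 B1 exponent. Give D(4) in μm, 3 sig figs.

D(4) = 6.09 μm

zinc: f(T) = +0.038·(T−10) [T≤10 °C] = -0.9310
  SO₂ term: 0.0129·44.3^0.44·exp(0.046·90-0.9310) = 1.693
  Cl⁻ term: 0.0175·318.5^0.57·exp(0.008·90+0.085·-14.5) = 0.28
  r_corr = 1.693 + 0.28 = 1.973 μm/a
Power-law: D(4) = r_corr · 4^0.813
  D(4) = 1.973 × 4^0.813 = 1.973 × 3.087 = 6.09 μm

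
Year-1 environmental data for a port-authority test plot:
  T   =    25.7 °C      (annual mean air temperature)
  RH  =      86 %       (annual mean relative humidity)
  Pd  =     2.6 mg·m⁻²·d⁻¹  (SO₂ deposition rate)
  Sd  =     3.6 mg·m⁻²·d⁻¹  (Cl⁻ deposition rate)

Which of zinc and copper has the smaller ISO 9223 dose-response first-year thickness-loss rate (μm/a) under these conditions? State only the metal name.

zinc

zinc: T>10 °C ⇒ hinge -0.071·(25.7−10) = -1.1147
  sulphur-dioxide contribution → 0.3366 μm/a
  chloride contribution → 0.6422 μm/a
  total first-year rate 0.9788 μm/a
copper: f(T) = -0.080·(T−10) [T>10 °C] = -1.2560
  sulphur-dioxide contribution → 0.3092 μm/a
  chloride contribution → 1.128 μm/a
  total first-year rate 1.438 μm/a
Ordering by μm/a: copper (1.44) > zinc (0.979)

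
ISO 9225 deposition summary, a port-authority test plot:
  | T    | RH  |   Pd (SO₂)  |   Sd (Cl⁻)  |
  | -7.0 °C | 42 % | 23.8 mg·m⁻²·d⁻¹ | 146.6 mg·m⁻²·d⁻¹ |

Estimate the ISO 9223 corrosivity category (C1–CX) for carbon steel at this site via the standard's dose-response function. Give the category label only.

C2

carbon steel: temperature factor f = +0.150·(-17.0) = -2.5500
  Pd branch = 1.77·Pd^0.52·e^(0.02·RH+f) = 1.664 μm/a
  Cl⁻ term: 0.102·146.6^0.62·exp(0.033·42+0.04·-7.0) = 6.791
  sum: 1.664 + 6.791 → r_corr = 8.455 μm/a
ISO 9223 Table 2 (carbon steel): 1.3 < 8.45 ≤ 25 μm/a ⇒ C2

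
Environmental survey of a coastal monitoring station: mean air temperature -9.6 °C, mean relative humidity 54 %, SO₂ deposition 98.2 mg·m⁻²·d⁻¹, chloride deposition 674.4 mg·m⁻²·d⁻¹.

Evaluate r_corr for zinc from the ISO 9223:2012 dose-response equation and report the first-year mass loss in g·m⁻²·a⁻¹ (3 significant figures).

zinc: f(T) = +0.038·(T−10) [T≤10 °C] = -0.7448
  Pd branch = 0.0129·Pd^0.44·e^(0.046·RH+f) = 0.5526 μm/a
  Cl⁻ term: 0.0175·674.4^0.57·exp(0.008·54+0.085·-9.6) = 0.4884
  sum: 0.5526 + 0.4884 → r_corr = 1.041 μm/a
Convert to mass loss: 1.041 μm/a × 7.14 g/cm³ = 7.433 g·m⁻²·a⁻¹

r_corr = 7.43 g·m⁻²·a⁻¹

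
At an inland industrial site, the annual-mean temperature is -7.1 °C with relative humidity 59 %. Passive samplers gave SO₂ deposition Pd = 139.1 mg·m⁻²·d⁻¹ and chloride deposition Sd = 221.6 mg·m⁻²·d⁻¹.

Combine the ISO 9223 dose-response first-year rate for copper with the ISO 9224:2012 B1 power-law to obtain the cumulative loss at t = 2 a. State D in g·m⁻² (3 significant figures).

copper: T≤10 °C ⇒ hinge +0.126·(-7.1−10) = -2.1546
  SO₂ term: 0.0053·139.1^0.26·exp(0.059·59-2.1546) = 0.07204
  Sd branch = 0.01025·Sd^0.27·e^(0.036·RH+0.049·T) = 0.2602 μm/a
  r_corr = 0.07204 + 0.2602 = 0.3323 μm/a
ISO 9224: D(t) = r_corr · t^b with b = 0.667 (copper, B1)
  D(2) = 0.3323 × 2^0.667 = 0.3323 × 1.588 = 0.5276 μm
  Mass loss = 0.5276 μm × 8.96 g/cm³ = 4.727 g·m⁻²

D(2) = 4.73 g·m⁻²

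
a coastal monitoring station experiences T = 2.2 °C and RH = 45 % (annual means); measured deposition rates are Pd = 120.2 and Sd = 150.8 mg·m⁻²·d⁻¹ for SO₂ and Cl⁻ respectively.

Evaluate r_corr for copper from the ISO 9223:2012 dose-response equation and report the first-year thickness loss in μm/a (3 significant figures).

copper: T≤10 °C ⇒ hinge +0.126·(2.2−10) = -0.9828
  SO₂ term: 0.0053·120.2^0.26·exp(0.059·45-0.9828) = 0.09801
  Cl⁻ term: 0.01025·150.8^0.27·exp(0.036·45+0.049·2.2) = 0.2235
  sum: 0.09801 + 0.2235 → r_corr = 0.3215 μm/a

r_corr = 0.322 μm/a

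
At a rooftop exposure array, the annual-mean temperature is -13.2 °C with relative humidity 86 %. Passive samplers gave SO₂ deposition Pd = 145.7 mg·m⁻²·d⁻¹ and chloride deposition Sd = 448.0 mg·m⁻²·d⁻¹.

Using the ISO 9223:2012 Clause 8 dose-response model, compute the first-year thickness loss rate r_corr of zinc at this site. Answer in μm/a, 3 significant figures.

r_corr = 2.87 μm/a

zinc: f(T) = +0.038·(T−10) [T≤10 °C] = -0.8816
  sulphur-dioxide contribution → 2.499 μm/a
  chloride contribution → 0.3679 μm/a
  ⇒ r_corr(zinc) = 2.867 μm/a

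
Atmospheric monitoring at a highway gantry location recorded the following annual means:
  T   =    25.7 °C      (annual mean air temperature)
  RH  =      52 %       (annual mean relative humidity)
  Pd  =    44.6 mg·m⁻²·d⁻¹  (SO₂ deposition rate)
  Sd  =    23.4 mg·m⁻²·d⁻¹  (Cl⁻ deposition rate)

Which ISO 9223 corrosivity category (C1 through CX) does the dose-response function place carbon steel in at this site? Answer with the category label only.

carbon steel: T>10 °C ⇒ hinge -0.054·(25.7−10) = -0.8478
  sulphur-dioxide contribution → 15.46 μm/a
  chloride contribution → 11.2 μm/a
  ⇒ r_corr(carbon steel) = 26.66 μm/a
Category bounds: 25…50 μm/a bracket r_corr ⇒ C3

C3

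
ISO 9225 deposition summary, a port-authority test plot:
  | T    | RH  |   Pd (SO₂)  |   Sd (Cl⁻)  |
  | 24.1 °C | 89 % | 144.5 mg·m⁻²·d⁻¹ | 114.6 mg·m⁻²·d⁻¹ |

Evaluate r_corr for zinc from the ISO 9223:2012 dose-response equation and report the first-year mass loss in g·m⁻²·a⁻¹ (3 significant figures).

zinc: T>10 °C ⇒ hinge -0.071·(24.1−10) = -1.0011
  SO₂ term: 0.0129·144.5^0.44·exp(0.046·89-1.0011) = 2.536
  Cl⁻ term: 0.0175·114.6^0.57·exp(0.008·89+0.085·24.1) = 4.127
  sum: 2.536 + 4.127 → r_corr = 6.663 μm/a
Convert to mass loss: 6.663 μm/a × 7.14 g/cm³ = 47.57 g·m⁻²·a⁻¹

r_corr = 47.6 g·m⁻²·a⁻¹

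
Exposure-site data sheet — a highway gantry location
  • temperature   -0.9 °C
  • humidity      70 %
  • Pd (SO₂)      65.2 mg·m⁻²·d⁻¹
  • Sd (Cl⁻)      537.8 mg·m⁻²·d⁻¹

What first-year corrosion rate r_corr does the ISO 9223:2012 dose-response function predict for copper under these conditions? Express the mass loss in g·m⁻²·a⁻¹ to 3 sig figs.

copper: T≤10 °C ⇒ hinge +0.126·(-0.9−10) = -1.3734
  sulphur-dioxide contribution → 0.2473 μm/a
  chloride contribution → 0.6657 μm/a
  total first-year rate 0.9129 μm/a
Convert to mass loss: 0.9129 μm/a × 8.96 g/cm³ = 8.18 g·m⁻²·a⁻¹

r_corr = 8.18 g·m⁻²·a⁻¹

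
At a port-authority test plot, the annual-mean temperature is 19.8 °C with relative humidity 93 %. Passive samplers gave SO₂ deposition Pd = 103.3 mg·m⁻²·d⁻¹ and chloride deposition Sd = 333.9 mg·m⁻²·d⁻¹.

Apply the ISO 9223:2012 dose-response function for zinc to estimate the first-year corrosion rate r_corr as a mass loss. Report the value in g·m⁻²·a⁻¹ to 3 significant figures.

r_corr = 64.3 g·m⁻²·a⁻¹

zinc: T>10 °C ⇒ hinge -0.071·(19.8−10) = -0.6958
  SO₂ term: 0.0129·103.3^0.44·exp(0.046·93-0.6958) = 3.569
  Sd branch = 0.0175·Sd^0.57·e^(0.008·RH+0.085·T) = 5.439 μm/a
  sum: 3.569 + 5.439 → r_corr = 9.008 μm/a
Convert to mass loss: 9.008 μm/a × 7.14 g/cm³ = 64.32 g·m⁻²·a⁻¹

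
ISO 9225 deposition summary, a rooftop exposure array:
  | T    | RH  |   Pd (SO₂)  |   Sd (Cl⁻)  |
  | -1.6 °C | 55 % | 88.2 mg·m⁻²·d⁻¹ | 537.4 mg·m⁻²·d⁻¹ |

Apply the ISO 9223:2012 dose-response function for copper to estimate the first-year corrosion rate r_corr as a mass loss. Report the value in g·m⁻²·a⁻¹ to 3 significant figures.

copper: f(T) = +0.126·(T−10) [T≤10 °C] = -1.4616
  Pd branch = 0.0053·Pd^0.26·e^(0.059·RH+f) = 0.1011 μm/a
  Sd branch = 0.01025·Sd^0.27·e^(0.036·RH+0.049·T) = 0.3748 μm/a
  sum: 0.1011 + 0.3748 → r_corr = 0.4758 μm/a
Convert to mass loss: 0.4758 μm/a × 8.96 g/cm³ = 4.263 g·m⁻²·a⁻¹

r_corr = 4.26 g·m⁻²·a⁻¹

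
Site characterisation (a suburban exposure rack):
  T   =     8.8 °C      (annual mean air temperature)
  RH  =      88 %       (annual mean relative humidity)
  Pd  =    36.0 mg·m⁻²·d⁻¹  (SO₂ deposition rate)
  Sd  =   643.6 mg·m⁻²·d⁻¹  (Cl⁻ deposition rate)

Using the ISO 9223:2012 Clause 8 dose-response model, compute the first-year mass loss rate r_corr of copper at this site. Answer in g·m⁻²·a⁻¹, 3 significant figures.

copper: T≤10 °C ⇒ hinge +0.126·(8.8−10) = -0.1512
  Pd branch = 0.0053·Pd^0.26·e^(0.059·RH+f) = 2.08 μm/a
  Cl⁻ term: 0.01025·643.6^0.27·exp(0.036·88+0.049·8.8) = 2.149
  sum: 2.08 + 2.149 → r_corr = 4.229 μm/a
Convert to mass loss: 4.229 μm/a × 8.96 g/cm³ = 37.89 g·m⁻²·a⁻¹

r_corr = 37.9 g·m⁻²·a⁻¹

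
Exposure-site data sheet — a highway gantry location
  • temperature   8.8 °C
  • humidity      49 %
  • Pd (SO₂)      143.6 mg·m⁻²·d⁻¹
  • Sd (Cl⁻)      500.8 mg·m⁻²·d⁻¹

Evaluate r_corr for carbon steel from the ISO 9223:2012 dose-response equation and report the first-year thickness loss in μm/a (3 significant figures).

carbon steel: f(T) = +0.150·(T−10) [T≤10 °C] = -0.1800
  Pd branch = 1.77·Pd^0.52·e^(0.02·RH+f) = 52.13 μm/a
  Cl⁻ term: 0.102·500.8^0.62·exp(0.033·49+0.04·8.8) = 34.48
  sum: 52.13 + 34.48 → r_corr = 86.61 μm/a

r_corr = 86.6 μm/a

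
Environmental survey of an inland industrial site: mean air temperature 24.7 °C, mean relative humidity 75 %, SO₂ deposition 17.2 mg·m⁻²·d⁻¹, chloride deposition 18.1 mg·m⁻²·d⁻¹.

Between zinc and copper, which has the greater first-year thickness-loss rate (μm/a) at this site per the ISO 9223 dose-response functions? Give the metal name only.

zinc: f(T) = -0.071·(T−10) [T>10 °C] = -1.0437
  SO₂ term: 0.0129·17.2^0.44·exp(0.046·75-1.0437) = 0.5003
  Sd branch = 0.0175·Sd^0.57·e^(0.008·RH+0.085·T) = 1.356 μm/a
  r_corr = 0.5003 + 1.356 = 1.856 μm/a
copper: temperature factor f = -0.080·(14.7) = -1.1760
  Pd branch = 0.0053·Pd^0.26·e^(0.059·RH+f) = 0.2861 μm/a
  Sd branch = 0.01025·Sd^0.27·e^(0.036·RH+0.049·T) = 1.118 μm/a
  r_corr = 0.2861 + 1.118 = 1.404 μm/a
Ordering by μm/a: zinc (1.86) > copper (1.4)

zinc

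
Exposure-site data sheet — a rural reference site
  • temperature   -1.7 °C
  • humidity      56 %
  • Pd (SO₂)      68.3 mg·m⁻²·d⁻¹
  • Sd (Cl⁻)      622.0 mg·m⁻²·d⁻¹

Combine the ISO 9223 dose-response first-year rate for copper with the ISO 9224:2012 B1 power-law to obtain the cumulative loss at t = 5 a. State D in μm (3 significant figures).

D(5) = 1.47 μm

copper: f(T) = +0.126·(T−10) [T≤10 °C] = -1.4742
  Pd branch = 0.0053·Pd^0.26·e^(0.059·RH+f) = 0.09906 μm/a
  Cl⁻ term: 0.01025·622.0^0.27·exp(0.036·56+0.049·-1.7) = 0.4022
  r_corr = 0.09906 + 0.4022 = 0.5012 μm/a
ISO 9224: D(t) = r_corr · t^b with b = 0.667 (copper, B1)
  D(5) = 0.5012 × 5^0.667 = 0.5012 × 2.926 = 1.466 μm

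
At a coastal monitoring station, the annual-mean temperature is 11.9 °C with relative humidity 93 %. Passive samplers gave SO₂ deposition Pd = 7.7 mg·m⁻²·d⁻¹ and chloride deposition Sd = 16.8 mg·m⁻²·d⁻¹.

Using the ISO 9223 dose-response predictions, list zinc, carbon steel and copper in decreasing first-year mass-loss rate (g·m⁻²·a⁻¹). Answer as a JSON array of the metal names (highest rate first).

zinc: temperature factor f = -0.071·(1.9) = -0.1349
  SO₂ term: 0.0129·7.7^0.44·exp(0.046·93-0.1349) = 1.995
  Cl⁻ term: 0.0175·16.8^0.57·exp(0.008·93+0.085·11.9) = 0.5057
  sum: 1.995 + 0.5057 → r_corr = 2.501 μm/a
  mass loss = 2.501 μm/a × 7.14 g/cm³ = 17.86 g·m⁻²·a⁻¹
carbon steel: temperature factor f = -0.054·(1.9) = -0.1026
  Pd branch = 1.77·Pd^0.52·e^(0.02·RH+f) = 29.66 μm/a
  Sd branch = 0.102·Sd^0.62·e^(0.033·RH+0.04·T) = 20.32 μm/a
  r_corr = 29.66 + 20.32 = 49.98 μm/a
  mass loss = 49.98 μm/a × 7.85 g/cm³ = 392.3 g·m⁻²·a⁻¹
copper: f(T) = -0.080·(T−10) [T>10 °C] = -0.1520
  SO₂ term: 0.0053·7.7^0.26·exp(0.059·93-0.1520) = 1.869
  Sd branch = 0.01025·Sd^0.27·e^(0.036·RH+0.049·T) = 1.119 μm/a
  sum: 1.869 + 1.119 → r_corr = 2.988 μm/a
  mass loss = 2.988 μm/a × 8.96 g/cm³ = 26.78 g·m⁻²·a⁻¹
Ordering by g·m⁻²·a⁻¹: carbon steel (392) > copper (26.8) > zinc (17.9)

["carbon steel", "copper", "zinc"]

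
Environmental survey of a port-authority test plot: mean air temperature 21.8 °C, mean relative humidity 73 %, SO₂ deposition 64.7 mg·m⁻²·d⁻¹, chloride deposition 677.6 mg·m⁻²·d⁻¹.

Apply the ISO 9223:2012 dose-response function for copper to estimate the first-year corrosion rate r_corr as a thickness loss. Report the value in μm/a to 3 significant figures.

copper: T>10 °C ⇒ hinge -0.080·(21.8−10) = -0.9440
  Pd branch = 0.0053·Pd^0.26·e^(0.059·RH+f) = 0.4525 μm/a
  Sd branch = 0.01025·Sd^0.27·e^(0.036·RH+0.049·T) = 2.401 μm/a
  r_corr = 0.4525 + 2.401 = 2.853 μm/a

r_corr = 2.85 μm/a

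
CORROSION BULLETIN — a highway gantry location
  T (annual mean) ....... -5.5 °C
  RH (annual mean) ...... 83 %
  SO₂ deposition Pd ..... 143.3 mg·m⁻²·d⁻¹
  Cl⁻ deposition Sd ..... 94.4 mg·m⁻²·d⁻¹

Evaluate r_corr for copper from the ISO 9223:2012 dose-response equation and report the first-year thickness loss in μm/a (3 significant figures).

r_corr = 0.896 μm/a

copper: f(T) = +0.126·(T−10) [T≤10 °C] = -1.9530
  SO₂ term: 0.0053·143.3^0.26·exp(0.059·83-1.9530) = 0.366
  Sd branch = 0.01025·Sd^0.27·e^(0.036·RH+0.049·T) = 0.5304 μm/a
  sum: 0.366 + 0.5304 → r_corr = 0.8964 μm/a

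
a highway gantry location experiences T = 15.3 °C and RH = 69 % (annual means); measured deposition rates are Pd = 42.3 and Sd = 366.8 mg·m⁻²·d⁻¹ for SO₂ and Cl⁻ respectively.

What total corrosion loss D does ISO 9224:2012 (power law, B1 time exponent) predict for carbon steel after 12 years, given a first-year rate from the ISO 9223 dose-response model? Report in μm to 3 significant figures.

D(12) = 397 μm

carbon steel: T>10 °C ⇒ hinge -0.054·(15.3−10) = -0.2862
  Pd branch = 1.77·Pd^0.52·e^(0.02·RH+f) = 37.04 μm/a
  Sd branch = 0.102·Sd^0.62·e^(0.033·RH+0.04·T) = 71.32 μm/a
  sum: 37.04 + 71.32 → r_corr = 108.4 μm/a
Power-law: D(12) = r_corr · 12^0.523
  D(12) = 108.4 × 12^0.523 = 108.4 × 3.668 = 397.5 μm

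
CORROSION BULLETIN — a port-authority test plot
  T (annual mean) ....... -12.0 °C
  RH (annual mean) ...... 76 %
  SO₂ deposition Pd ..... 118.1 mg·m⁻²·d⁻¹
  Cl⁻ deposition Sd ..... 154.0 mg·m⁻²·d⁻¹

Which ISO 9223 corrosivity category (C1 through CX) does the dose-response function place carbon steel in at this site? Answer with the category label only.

carbon steel: temperature factor f = +0.150·(-22.0) = -3.3000
  sulphur-dioxide contribution → 3.569 μm/a
  chloride contribution → 17.6 μm/a
  ⇒ r_corr(carbon steel) = 21.17 μm/a
ISO 9223 Table 2 (carbon steel): 1.3 < 21.2 ≤ 25 μm/a ⇒ C2

C2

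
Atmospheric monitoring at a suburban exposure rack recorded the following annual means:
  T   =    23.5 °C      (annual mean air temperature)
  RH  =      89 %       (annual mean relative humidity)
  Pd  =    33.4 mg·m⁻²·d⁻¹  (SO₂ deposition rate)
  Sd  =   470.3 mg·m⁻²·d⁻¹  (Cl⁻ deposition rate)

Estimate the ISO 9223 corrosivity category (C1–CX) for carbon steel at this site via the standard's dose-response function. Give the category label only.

carbon steel: T>10 °C ⇒ hinge -0.054·(23.5−10) = -0.7290
  SO₂ term: 1.77·33.4^0.52·exp(0.02·89-0.7290) = 31.39
  Cl⁻ term: 0.102·470.3^0.62·exp(0.033·89+0.04·23.5) = 223.5
  sum: 31.39 + 223.5 → r_corr = 254.9 μm/a
Category bounds: 200…700 μm/a bracket r_corr ⇒ CX

CX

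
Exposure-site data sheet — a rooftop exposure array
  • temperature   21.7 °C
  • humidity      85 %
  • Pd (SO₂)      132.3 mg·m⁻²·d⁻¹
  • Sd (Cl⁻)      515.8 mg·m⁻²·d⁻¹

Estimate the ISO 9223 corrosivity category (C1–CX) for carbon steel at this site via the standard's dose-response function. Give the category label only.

carbon steel: temperature factor f = -0.054·(11.7) = -0.6318
  sulphur-dioxide contribution → 65.33 μm/a
  chloride contribution → 193 μm/a
  total first-year rate 258.3 μm/a
ISO 9223 Table 2 (carbon steel): 200 < 258 ≤ 700 μm/a ⇒ CX

CX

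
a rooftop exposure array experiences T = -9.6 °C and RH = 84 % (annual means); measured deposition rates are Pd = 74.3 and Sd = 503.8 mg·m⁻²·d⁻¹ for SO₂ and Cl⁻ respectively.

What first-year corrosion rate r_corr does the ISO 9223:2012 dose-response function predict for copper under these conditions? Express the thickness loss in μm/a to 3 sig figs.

r_corr = 0.902 μm/a

copper: T≤10 °C ⇒ hinge +0.126·(-9.6−10) = -2.4696
  Pd branch = 0.0053·Pd^0.26·e^(0.059·RH+f) = 0.1952 μm/a
  Sd branch = 0.01025·Sd^0.27·e^(0.036·RH+0.049·T) = 0.7069 μm/a
  r_corr = 0.1952 + 0.7069 = 0.9021 μm/a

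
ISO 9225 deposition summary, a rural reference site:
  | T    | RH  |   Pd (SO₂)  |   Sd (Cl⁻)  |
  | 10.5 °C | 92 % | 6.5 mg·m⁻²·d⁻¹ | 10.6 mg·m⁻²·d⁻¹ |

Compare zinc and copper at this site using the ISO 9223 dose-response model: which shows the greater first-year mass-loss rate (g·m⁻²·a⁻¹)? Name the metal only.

zinc: f(T) = -0.071·(T−10) [T>10 °C] = -0.0355
  SO₂ term: 0.0129·6.5^0.44·exp(0.046·92-0.0355) = 1.953
  Sd branch = 0.0175·Sd^0.57·e^(0.008·RH+0.085·T) = 0.3425 μm/a
  sum: 1.953 + 0.3425 → r_corr = 2.296 μm/a
  mass loss = 2.296 μm/a × 7.14 g/cm³ = 16.39 g·m⁻²·a⁻¹
copper: f(T) = -0.080·(T−10) [T>10 °C] = -0.0400
  SO₂ term: 0.0053·6.5^0.26·exp(0.059·92-0.0400) = 1.886
  Cl⁻ term: 0.01025·10.6^0.27·exp(0.036·92+0.049·10.5) = 0.89
  sum: 1.886 + 0.89 → r_corr = 2.776 μm/a
  mass loss = 2.776 μm/a × 8.96 g/cm³ = 24.88 g·m⁻²·a⁻¹
Ordering by g·m⁻²·a⁻¹: copper (24.9) > zinc (16.4)

copper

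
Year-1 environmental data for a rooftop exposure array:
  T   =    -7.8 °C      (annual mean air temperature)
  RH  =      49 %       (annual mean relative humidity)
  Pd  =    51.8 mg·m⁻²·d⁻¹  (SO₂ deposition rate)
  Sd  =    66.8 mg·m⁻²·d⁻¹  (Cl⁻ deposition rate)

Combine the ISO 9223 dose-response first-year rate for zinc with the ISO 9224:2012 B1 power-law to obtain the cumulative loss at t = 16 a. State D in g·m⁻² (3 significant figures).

zinc: f(T) = +0.038·(T−10) [T≤10 °C] = -0.6764
  sulphur-dioxide contribution → 0.3548 μm/a
  chloride contribution → 0.1464 μm/a
  total first-year rate 0.5012 μm/a
ISO 9224: D(t) = r_corr · t^b with b = 0.813 (zinc, B1)
  D(16) = 0.5012 × 16^0.813 = 0.5012 × 9.527 = 4.775 μm
  Mass loss = 4.775 μm × 7.14 g/cm³ = 34.09 g·m⁻²

D(16) = 34.1 g·m⁻²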